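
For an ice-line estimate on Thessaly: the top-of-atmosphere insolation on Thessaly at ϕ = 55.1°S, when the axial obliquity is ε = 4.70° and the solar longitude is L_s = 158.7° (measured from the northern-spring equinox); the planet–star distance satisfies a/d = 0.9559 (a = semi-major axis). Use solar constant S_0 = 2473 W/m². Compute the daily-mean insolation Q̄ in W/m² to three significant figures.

Solar declination: sin δ = sin ε · sin L_s = sin 4.70° × sin 158.7° = 0.02976, so δ = +1.706°.
cos h₀ = −tan(-55.1°) tan(+1.706°) = 0.0427, h₀ = 1.5281 rad.
Bracket: h₀ sin ϕ sin δ + cos ϕ cos δ sin h₀ = 1.5281×-0.82015×0.02976 + 0.57215×0.99956×0.99909 = -0.037297 + 0.571378 = 0.534081.
Inverse-square distance factor (a/d)² = 0.9559² = 0.913745.
Q̄ = (S_0/π) × 0.913745 × [bracket] = (2473/π) × 0.913745 × 0.534081 = 384.2 W/m².

Q̄ ≈ 384 W/m²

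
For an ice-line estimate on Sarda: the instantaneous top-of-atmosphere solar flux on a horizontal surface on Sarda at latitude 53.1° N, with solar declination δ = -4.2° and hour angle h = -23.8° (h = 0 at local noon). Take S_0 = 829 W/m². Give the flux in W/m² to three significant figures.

406 W/m²

cos θ_z = sin ϕ sin δ + cos ϕ cos δ cos h = -0.058567 + 0.547885 = 0.489318.
Flux = S_0 · cos θ_z = 829 × 0.489318 = 405.6 W/m².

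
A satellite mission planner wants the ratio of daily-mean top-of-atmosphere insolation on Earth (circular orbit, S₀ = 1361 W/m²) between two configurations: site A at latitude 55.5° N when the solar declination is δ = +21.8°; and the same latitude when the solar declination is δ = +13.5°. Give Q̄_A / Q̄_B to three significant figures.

Q̄_A / Q̄_B ≈ 1.24

— Configuration A (φ=+55.5°):
cos H₀ = −tan(+55.5°) tan(+21.800°) = -0.5820, H₀ = 2.1919 rad.
Bracket: H₀ sin φ sin δ + cos φ cos δ sin H₀ = 2.1919×0.82413×0.37137 + 0.56641×0.92849×0.81322 = 0.670847 + 0.427677 = 1.098524.
Q̄ = (S₀/π) × [bracket] = (1361/π) × 1.098524 = 475.90 W/m².
— Configuration B (φ=+55.5°):
cos H₀ = −tan(+55.5°) tan(+13.500°) = -0.3493, H₀ = 1.9276 rad.
Bracket: H₀ sin φ sin δ + cos φ cos δ sin H₀ = 1.9276×0.82413×0.23345 + 0.56641×0.97237×0.93700 = 0.370857 + 0.516062 = 0.886919.
Q̄ = (S₀/π) × [bracket] = (1361/π) × 0.886919 = 384.23 W/m².
Ratio Q̄_A / Q̄_B = 475.90 / 384.23 = 1.239.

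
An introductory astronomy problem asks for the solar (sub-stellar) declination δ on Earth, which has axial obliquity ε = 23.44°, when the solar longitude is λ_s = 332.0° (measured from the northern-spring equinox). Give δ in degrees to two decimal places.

sin δ = sin ε · sin λ_s = sin 23.44° × sin 332.0° = -0.186750.
δ = arcsin(-0.186750) = -10.76°.

δ = -10.76°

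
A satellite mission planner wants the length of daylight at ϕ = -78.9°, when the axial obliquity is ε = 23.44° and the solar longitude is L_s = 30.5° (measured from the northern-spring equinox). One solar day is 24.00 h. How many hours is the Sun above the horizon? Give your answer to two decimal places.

Solar declination: sin δ = sin ε · sin L_s = sin 23.44° × sin 30.5° = 0.20189, so δ = +11.648°.
cos h₀ = −tan ϕ · tan δ = 1.0507 ≥ 1, so the Sun never rises (polar night) and h₀ = 0.
Daylight = 2h₀/(2π) × 24.00 h = (0.0000/π) × 24.00 = 0.00 h.

0.00 h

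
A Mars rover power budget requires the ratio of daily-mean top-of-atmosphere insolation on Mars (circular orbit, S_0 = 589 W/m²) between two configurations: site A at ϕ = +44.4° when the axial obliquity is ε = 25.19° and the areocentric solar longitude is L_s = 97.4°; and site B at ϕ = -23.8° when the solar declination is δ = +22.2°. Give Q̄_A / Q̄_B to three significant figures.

— Configuration A (ϕ=+44.4°):
sin δ = sin 25.19° × sin 97.4° = 0.42208, so δ = +24.966°.
cos h₀ = −tan(+44.4°) tan(+24.966°) = -0.4559, h₀ = 2.0442 rad.
Bracket: h₀ sin ϕ sin δ + cos ϕ cos δ sin h₀ = 2.0442×0.69966×0.42208 + 0.71447×0.90656×0.89002 = 0.603678 + 0.576475 = 1.180153.
Q̄ = (S_0/π) × [bracket] = (589/π) × 1.180153 = 221.26 W/m².
— Configuration B (ϕ=-23.8°):
cos h₀ = −tan(-23.8°) tan(+22.200°) = 0.1800, h₀ = 1.3898 rad.
Bracket: h₀ sin ϕ sin δ + cos ϕ cos δ sin h₀ = 1.3898×-0.40355×0.37784 + 0.91496×0.92587×0.98367 = -0.211913 + 0.833300 = 0.621387.
Q̄ = (S_0/π) × [bracket] = (589/π) × 0.621387 = 116.50 W/m².
Ratio Q̄_A / Q̄_B = 221.26 / 116.50 = 1.899.

Q̄_A / Q̄_B ≈ 1.90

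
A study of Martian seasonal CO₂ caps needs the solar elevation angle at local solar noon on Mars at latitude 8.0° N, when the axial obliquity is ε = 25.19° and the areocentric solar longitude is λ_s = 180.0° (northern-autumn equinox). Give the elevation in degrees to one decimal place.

sin δ = sin 25.19° × sin 180.0° = 0.00000, so δ = +0.000°.
At local noon the hour angle is zero, so the zenith angle equals |φ − δ| = |+8.0° − (+0.000°)| = 8.000°.
Elevation = 90° − 8.000° = 82.0°.

82.0°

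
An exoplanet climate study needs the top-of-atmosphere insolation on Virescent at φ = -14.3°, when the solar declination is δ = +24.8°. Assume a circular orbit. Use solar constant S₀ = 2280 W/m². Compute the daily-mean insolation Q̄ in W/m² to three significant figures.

Q̄ ≈ 525 W/m²

cos H₀ = −tan(-14.3°) tan(+24.800°) = 0.1178, H₀ = 1.4527 rad.
Bracket: H₀ sin φ sin δ + cos φ cos δ sin H₀ = 1.4527×-0.24700×0.41945 + 0.96902×0.90778×0.99304 = -0.150506 + 0.873535 = 0.723029.
Q̄ = (S₀/π) × [bracket] = (2280/π) × 0.723029 = 524.7 W/m².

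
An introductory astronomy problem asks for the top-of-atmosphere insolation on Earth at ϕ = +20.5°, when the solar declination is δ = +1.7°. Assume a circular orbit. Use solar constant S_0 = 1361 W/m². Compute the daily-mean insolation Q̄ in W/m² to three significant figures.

Q̄ ≈ 413 W/m²

cos h₀ = −tan(+20.5°) tan(+1.700°) = -0.0111, h₀ = 1.5819 rad.
Bracket: h₀ sin ϕ sin δ + cos ϕ cos δ sin h₀ = 1.5819×0.35021×0.02967 + 0.93667×0.99956×0.99994 = 0.016437 + 0.936202 = 0.952639.
Q̄ = (S_0/π) × [bracket] = (1361/π) × 0.952639 = 412.7 W/m².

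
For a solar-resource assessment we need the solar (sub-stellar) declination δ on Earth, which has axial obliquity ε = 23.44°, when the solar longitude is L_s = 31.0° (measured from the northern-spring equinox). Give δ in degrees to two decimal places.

sin δ = sin ε · sin L_s = sin 23.44° × sin 31.0° = 0.204876.
δ = arcsin(0.204876) = +11.82°.

δ = +11.82°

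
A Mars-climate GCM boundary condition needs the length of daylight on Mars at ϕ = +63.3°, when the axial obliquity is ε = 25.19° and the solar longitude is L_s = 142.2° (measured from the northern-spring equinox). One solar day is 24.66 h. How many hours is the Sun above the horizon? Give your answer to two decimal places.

Solar declination: sin δ = sin ε · sin L_s = sin 25.19° × sin 142.2° = 0.26087, so δ = +15.121°.
cos h₀ = −tan ϕ · tan δ = −tan(+63.3°) × tan(+15.121°) = -0.5373, so h₀ = 2.1380 rad = 122.50°.
Daylight = 2h₀/(2π) × 24.66 h = (2.1380/π) × 24.66 = 16.78 h.

16.78 h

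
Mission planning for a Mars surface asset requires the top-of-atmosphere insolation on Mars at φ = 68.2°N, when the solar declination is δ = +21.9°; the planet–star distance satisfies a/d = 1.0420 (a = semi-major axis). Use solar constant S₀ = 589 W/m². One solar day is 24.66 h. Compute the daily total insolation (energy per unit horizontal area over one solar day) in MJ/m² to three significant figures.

cos H₀ = −tan(+68.2°) tan(+21.900°) = -1.0051 ≤ −1 ⇒ polar day, H₀ = π.
Bracket: H₀ sin φ sin δ + cos φ cos δ sin H₀ = 3.1416×0.92849×0.37299 + 0.37137×0.92784×0.00000 = 1.087991 + 0.000000 = 1.087991.
Inverse-square distance factor (a/d)² = 1.0420² = 1.085764.
Q̄ = (S₀/π) × 1.085764 × [bracket] = (589/π) × 1.085764 × 1.087991 = 221.48 W/m².
Daily total = Q̄ × 24.66 h × 3600 s/h = 221.48 × 24.66 × 3600 / 10⁶ = 19.66 MJ/m².

19.7 MJ/m²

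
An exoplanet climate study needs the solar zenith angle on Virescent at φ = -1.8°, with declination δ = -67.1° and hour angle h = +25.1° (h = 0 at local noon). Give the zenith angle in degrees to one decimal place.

cos θ_z = sin φ sin δ + cos φ cos δ cos h = 0.028935 + 0.352205 = 0.381140.
θ_z = arccos(0.381140) = 67.6°.

θ_z = 67.6°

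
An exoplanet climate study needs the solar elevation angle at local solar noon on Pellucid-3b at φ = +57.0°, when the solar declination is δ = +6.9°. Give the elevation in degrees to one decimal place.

At local noon the hour angle is zero, so the zenith angle equals |φ − δ| = |+57.0° − (+6.900°)| = 50.100°.
Elevation = 90° − 50.100° = 39.9°.

39.9°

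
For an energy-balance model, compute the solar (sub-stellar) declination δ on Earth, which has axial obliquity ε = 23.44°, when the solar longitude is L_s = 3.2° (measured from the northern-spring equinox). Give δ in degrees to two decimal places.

sin δ = sin ε · sin L_s = sin 23.44° × sin 3.2° = 0.022205.
δ = arcsin(0.022205) = +1.27°.

δ = +1.27°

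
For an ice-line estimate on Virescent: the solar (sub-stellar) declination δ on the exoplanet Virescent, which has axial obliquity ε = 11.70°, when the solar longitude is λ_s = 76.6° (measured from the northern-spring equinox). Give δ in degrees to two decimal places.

sin δ = sin ε · sin λ_s = sin 11.70° × sin 76.6° = 0.197267.
δ = arcsin(0.197267) = +11.38°.

δ = +11.38°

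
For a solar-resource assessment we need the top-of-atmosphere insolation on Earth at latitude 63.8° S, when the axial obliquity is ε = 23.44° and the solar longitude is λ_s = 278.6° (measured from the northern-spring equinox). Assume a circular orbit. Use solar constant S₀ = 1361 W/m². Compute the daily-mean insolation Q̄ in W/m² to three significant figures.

Q̄ ≈ 488 W/m²

Solar declination: sin δ = sin ε · sin λ_s = sin 23.44° × sin 278.6° = -0.39332, so δ = -23.161°.
cos H₀ = −tan(-63.8°) tan(-23.161°) = -0.8694, H₀ = 2.6248 rad.
Bracket: H₀ sin φ sin δ + cos φ cos δ sin H₀ = 2.6248×-0.89726×-0.39332 + 0.44151×0.91940×0.49412 = 0.926319 + 0.200575 = 1.126894.
Q̄ = (S₀/π) × [bracket] = (1361/π) × 1.126894 = 488.2 W/m².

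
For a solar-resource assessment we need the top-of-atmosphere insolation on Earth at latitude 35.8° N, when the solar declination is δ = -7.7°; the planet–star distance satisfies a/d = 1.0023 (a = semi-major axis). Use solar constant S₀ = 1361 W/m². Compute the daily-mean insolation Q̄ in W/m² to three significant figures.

cos H₀ = −tan(+35.8°) tan(-7.700°) = 0.0975, H₀ = 1.4731 rad.
Bracket: H₀ sin φ sin δ + cos φ cos δ sin H₀ = 1.4731×0.58496×-0.13399 + 0.81106×0.99098×0.99523 = -0.115460 + 0.799910 = 0.684450.
Inverse-square distance factor (a/d)² = 1.0023² = 1.004605.
Q̄ = (S₀/π) × 1.004605 × [bracket] = (1361/π) × 1.004605 × 0.684450 = 297.9 W/m².

Q̄ ≈ 298 W/m²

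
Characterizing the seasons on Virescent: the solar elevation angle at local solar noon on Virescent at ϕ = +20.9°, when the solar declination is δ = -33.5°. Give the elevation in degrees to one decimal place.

At local noon the hour angle is zero, so the zenith angle equals |ϕ − δ| = |+20.9° − (-33.500°)| = 54.400°.
Elevation = 90° − 54.400° = 35.6°.

35.6°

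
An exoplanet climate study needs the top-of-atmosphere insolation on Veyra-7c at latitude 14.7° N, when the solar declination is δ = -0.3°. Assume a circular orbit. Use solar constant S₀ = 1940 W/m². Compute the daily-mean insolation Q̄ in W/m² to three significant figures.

cos H₀ = −tan(+14.7°) tan(-0.300°) = 0.0014, H₀ = 1.5694 rad.
Bracket: H₀ sin φ sin δ + cos φ cos δ sin H₀ = 1.5694×0.25376×-0.00524 + 0.96727×0.99999×1.00000 = -0.002087 + 0.967260 = 0.965173.
Q̄ = (S₀/π) × [bracket] = (1940/π) × 0.965173 = 596.0 W/m².

Q̄ ≈ 596 W/m²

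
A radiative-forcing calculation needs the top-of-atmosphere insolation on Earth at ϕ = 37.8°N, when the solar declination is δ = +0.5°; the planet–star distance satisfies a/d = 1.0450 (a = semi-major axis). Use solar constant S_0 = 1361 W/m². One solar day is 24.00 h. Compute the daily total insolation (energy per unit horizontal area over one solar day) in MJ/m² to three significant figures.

cos h₀ = −tan(+37.8°) tan(+0.500°) = -0.0068, h₀ = 1.5776 rad.
Bracket: h₀ sin ϕ sin δ + cos ϕ cos δ sin h₀ = 1.5776×0.61291×0.00873 + 0.79016×0.99996×0.99998 = 0.008441 + 0.790113 = 0.798554.
Inverse-square distance factor (a/d)² = 1.0450² = 1.092025.
Q̄ = (S_0/π) × 1.092025 × [bracket] = (1361/π) × 1.092025 × 0.798554 = 377.79 W/m².
Daily total = Q̄ × 24.00 h × 3600 s/h = 377.79 × 24.00 × 3600 / 10⁶ = 32.64 MJ/m².

32.6 MJ/m²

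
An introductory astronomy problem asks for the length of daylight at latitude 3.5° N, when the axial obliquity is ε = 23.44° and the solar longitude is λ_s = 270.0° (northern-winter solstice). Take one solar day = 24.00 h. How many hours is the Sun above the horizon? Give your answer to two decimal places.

Solar declination: sin δ = sin ε · sin λ_s = sin 23.44° × sin 270.0° = -0.39779, so δ = -23.440°.
cos H₀ = −tan φ · tan δ = −tan(+3.5°) × tan(-23.440°) = 0.0265, so H₀ = 1.5443 rad = 88.48°.
Daylight = 2H₀/(2π) × 24.00 h = (1.5443/π) × 24.00 = 11.80 h.

11.80 h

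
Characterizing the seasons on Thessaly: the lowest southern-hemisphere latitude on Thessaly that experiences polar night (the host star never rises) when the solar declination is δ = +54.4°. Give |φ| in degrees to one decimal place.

Polar night requires cos H₀ = −tan φ tan δ ≥ 1, i.e. tan φ tan δ ≤ −1.
The boundary is |tan φ| · |tan δ| = 1, so |φ| = 90° − |δ| = 90° − 54.4° = 35.6° in the southern hemisphere.

|φ| = 35.6°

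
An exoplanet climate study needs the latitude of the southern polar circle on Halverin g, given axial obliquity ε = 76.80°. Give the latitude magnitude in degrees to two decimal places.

The polar circle is the lowest latitude that experiences at least one full rotation of continuous darkness at the northern-summer solstice; it lies at |φ| = 90° − ε = 90° − 76.80° = 13.20°.

13.20°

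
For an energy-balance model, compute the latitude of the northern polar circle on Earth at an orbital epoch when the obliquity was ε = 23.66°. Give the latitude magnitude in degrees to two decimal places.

The polar circle is the lowest latitude that experiences at least one full rotation of continuous daylight at the northern-summer solstice; it lies at |φ| = 90° − ε = 90° − 23.66° = 66.34°.

66.34°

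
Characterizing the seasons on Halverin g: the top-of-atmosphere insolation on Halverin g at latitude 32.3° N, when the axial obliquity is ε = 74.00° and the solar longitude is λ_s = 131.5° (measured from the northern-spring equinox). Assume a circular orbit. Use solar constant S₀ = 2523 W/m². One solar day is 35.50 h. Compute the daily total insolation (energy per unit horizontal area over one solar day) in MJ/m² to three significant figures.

Solar declination: sin δ = sin ε · sin λ_s = sin 74.00° × sin 131.5° = 0.71994, so δ = +46.050°.
cos H₀ = −tan(+32.3°) tan(+46.050°) = -0.6558, H₀ = 2.2860 rad.
Bracket: H₀ sin φ sin δ + cos φ cos δ sin H₀ = 2.2860×0.53435×0.71994 + 0.84526×0.69403×0.75496 = 0.879424 + 0.442887 = 1.322311.
Q̄ = (S₀/π) × [bracket] = (2523/π) × 1.322311 = 1061.9 W/m².
Daily total = Q̄ × 35.50 h × 3600 s/h = 1061.9 × 35.50 × 3600 / 10⁶ = 135.7 MJ/m².

136 MJ/m²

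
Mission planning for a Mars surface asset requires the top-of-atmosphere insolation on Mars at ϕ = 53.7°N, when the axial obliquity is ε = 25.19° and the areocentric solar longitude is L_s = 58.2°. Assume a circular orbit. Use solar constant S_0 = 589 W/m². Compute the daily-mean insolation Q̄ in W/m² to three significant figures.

sin δ = sin 25.19° × sin 58.2° = 0.36173, so δ = +21.207°.
cos h₀ = −tan(+53.7°) tan(+21.207°) = -0.5282, h₀ = 2.1273 rad.
Bracket: h₀ sin ϕ sin δ + cos ϕ cos δ sin h₀ = 2.1273×0.80593×0.36173 + 0.59201×0.93228×0.84911 = 0.620170 + 0.468640 = 1.088810.
Q̄ = (S_0/π) × [bracket] = (589/π) × 1.088810 = 204.1 W/m².

Q̄ ≈ 204 W/m²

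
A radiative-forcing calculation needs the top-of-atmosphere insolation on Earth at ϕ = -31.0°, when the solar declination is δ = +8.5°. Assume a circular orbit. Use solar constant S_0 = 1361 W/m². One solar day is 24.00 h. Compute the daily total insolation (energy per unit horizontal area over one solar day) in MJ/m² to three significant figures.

27.4 MJ/m²

cos h₀ = −tan(-31.0°) tan(+8.500°) = 0.0898, h₀ = 1.4809 rad.
Bracket: h₀ sin ϕ sin δ + cos ϕ cos δ sin h₀ = 1.4809×-0.51504×0.14781 + 0.85717×0.98902×0.99596 = -0.112738 + 0.844333 = 0.731595.
Q̄ = (S_0/π) × [bracket] = (1361/π) × 0.731595 = 316.94 W/m².
Daily total = Q̄ × 24.00 h × 3600 s/h = 316.94 × 24.00 × 3600 / 10⁶ = 27.38 MJ/m².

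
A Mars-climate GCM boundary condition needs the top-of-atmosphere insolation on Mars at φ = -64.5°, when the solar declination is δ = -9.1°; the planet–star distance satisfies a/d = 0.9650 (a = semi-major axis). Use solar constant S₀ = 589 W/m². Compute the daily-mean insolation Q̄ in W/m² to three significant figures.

cos H₀ = −tan(-64.5°) tan(-9.100°) = -0.3358, H₀ = 1.9133 rad.
Bracket: H₀ sin φ sin δ + cos φ cos δ sin H₀ = 1.9133×-0.90259×-0.15816 + 0.43051×0.98741×0.94193 = 0.273131 + 0.400405 = 0.673536.
Inverse-square distance factor (a/d)² = 0.9650² = 0.931225.
Q̄ = (S₀/π) × 0.931225 × [bracket] = (589/π) × 0.931225 × 0.673536 = 117.6 W/m².

Q̄ ≈ 118 W/m²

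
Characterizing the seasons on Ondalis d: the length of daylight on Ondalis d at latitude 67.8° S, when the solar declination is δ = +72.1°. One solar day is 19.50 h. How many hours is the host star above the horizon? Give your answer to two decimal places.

0.00 h

cos h₀ = −tan ϕ · tan δ = 7.5867 ≥ 1, so the host star never rises (polar night) and h₀ = 0.
Daylight = 2h₀/(2π) × 19.50 h = (0.0000/π) × 19.50 = 0.00 h.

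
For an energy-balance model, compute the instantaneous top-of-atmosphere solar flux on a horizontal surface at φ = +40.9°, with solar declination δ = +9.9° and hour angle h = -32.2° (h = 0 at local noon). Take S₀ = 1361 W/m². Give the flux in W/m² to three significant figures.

cos θ_z = sin φ sin δ + cos φ cos δ cos h = 0.112569 + 0.630074 = 0.742643.
Flux = S₀ · cos θ_z = 1361 × 0.742643 = 1011 W/m².

1.01e+03 W/m²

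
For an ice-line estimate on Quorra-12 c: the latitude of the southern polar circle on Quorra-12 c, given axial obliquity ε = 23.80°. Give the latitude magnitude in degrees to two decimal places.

The polar circle is the lowest latitude that experiences at least one full rotation of continuous darkness at the northern-summer solstice; it lies at |φ| = 90° − ε = 90° − 23.80° = 66.20°.

66.20°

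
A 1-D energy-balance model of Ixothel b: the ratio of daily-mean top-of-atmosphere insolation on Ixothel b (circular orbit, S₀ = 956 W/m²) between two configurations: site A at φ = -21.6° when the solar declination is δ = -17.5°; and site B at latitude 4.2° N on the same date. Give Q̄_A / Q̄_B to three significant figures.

— Configuration A (φ=-21.6°):
cos H₀ = −tan(-21.6°) tan(-17.500°) = -0.1248, H₀ = 1.6960 rad.
Bracket: H₀ sin φ sin δ + cos φ cos δ sin H₀ = 1.6960×-0.36812×-0.30071 + 0.92978×0.95372×0.99218 = 0.187743 + 0.879815 = 1.067558.
Q̄ = (S₀/π) × [bracket] = (956/π) × 1.067558 = 324.86 W/m².
— Configuration B (φ=+4.2°):
cos H₀ = −tan(+4.2°) tan(-17.500°) = 0.0232, H₀ = 1.5476 rad.
Bracket: H₀ sin φ sin δ + cos φ cos δ sin H₀ = 1.5476×0.07324×-0.30071 + 0.99731×0.95372×0.99973 = -0.034084 + 0.950898 = 0.916814.
Q̄ = (S₀/π) × [bracket] = (956/π) × 0.916814 = 278.99 W/m².
Ratio Q̄_A / Q̄_B = 324.86 / 278.99 = 1.164.

Q̄_A / Q̄_B ≈ 1.16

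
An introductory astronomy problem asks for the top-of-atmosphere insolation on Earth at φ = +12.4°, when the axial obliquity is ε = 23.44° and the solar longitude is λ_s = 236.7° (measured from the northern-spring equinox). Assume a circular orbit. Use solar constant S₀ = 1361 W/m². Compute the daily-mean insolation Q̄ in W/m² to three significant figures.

Solar declination: sin δ = sin ε · sin λ_s = sin 23.44° × sin 236.7° = -0.33247, so δ = -19.419°.
cos H₀ = −tan(+12.4°) tan(-19.419°) = 0.0775, H₀ = 1.4932 rad.
Bracket: H₀ sin φ sin δ + cos φ cos δ sin H₀ = 1.4932×0.21474×-0.33247 + 0.97667×0.94311×0.99699 = -0.106606 + 0.918335 = 0.811729.
Q̄ = (S₀/π) × [bracket] = (1361/π) × 0.811729 = 351.7 W/m².

Q̄ ≈ 352 W/m²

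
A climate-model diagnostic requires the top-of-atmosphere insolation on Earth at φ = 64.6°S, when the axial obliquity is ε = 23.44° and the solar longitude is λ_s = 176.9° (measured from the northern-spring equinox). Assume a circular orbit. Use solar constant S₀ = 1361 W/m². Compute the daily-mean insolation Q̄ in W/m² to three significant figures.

Solar declination: sin δ = sin ε · sin λ_s = sin 23.44° × sin 176.9° = 0.02151, so δ = +1.233°.
cos H₀ = −tan(-64.6°) tan(+1.233°) = 0.0453, H₀ = 1.5255 rad.
Bracket: H₀ sin φ sin δ + cos φ cos δ sin H₀ = 1.5255×-0.90334×0.02151 + 0.42894×0.99977×0.99897 = -0.029642 + 0.428400 = 0.398758.
Q̄ = (S₀/π) × [bracket] = (1361/π) × 0.398758 = 172.7 W/m².

Q̄ ≈ 173 W/m²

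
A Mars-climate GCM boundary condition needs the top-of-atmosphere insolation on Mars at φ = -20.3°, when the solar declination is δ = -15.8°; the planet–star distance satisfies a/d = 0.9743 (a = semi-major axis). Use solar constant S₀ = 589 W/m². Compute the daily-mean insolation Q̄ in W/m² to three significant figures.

Q̄ ≈ 188 W/m²

cos H₀ = −tan(-20.3°) tan(-15.800°) = -0.1047, H₀ = 1.6757 rad.
Bracket: H₀ sin φ sin δ + cos φ cos δ sin H₀ = 1.6757×-0.34694×-0.27228 + 0.93789×0.96222×0.99451 = 0.158295 + 0.897502 = 1.055797.
Inverse-square distance factor (a/d)² = 0.9743² = 0.949260.
Q̄ = (S₀/π) × 0.949260 × [bracket] = (589/π) × 0.949260 × 1.055797 = 187.9 W/m².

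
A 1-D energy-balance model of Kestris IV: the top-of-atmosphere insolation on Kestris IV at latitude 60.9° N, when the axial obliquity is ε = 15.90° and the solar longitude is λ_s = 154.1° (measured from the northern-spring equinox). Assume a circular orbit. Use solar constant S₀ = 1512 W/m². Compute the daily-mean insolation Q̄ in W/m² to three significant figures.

Solar declination: sin δ = sin ε · sin λ_s = sin 15.90° × sin 154.1° = 0.11967, so δ = +6.873°.
cos H₀ = −tan(+60.9°) tan(+6.873°) = -0.2166, H₀ = 1.7891 rad.
Bracket: H₀ sin φ sin δ + cos φ cos δ sin H₀ = 1.7891×0.87377×0.11967 + 0.48634×0.99281×0.97627 = 0.187076 + 0.471385 = 0.658461.
Q̄ = (S₀/π) × [bracket] = (1512/π) × 0.658461 = 316.9 W/m².

Q̄ ≈ 317 W/m²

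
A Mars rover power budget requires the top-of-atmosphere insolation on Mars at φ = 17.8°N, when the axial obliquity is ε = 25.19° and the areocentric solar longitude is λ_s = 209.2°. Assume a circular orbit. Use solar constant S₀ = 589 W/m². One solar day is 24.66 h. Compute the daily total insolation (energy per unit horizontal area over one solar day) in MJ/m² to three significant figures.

sin δ = sin 25.19° × sin 209.2° = -0.20764, so δ = -11.984°.
cos H₀ = −tan(+17.8°) tan(-11.984°) = 0.0682, H₀ = 1.5026 rad.
Bracket: H₀ sin φ sin δ + cos φ cos δ sin H₀ = 1.5026×0.30570×-0.20764 + 0.95213×0.97820×0.99767 = -0.095378 + 0.929203 = 0.833825.
Q̄ = (S₀/π) × [bracket] = (589/π) × 0.833825 = 156.33 W/m².
Daily total = Q̄ × 24.66 h × 3600 s/h = 156.33 × 24.66 × 3600 / 10⁶ = 13.88 MJ/m².

13.9 MJ/m²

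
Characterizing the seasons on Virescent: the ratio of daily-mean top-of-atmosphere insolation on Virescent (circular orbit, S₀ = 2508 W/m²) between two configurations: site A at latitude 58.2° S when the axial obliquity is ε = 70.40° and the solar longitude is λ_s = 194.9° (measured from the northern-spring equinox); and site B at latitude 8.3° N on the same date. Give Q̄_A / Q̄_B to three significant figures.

— Configuration A (φ=-58.2°):
Solar declination: sin δ = sin ε · sin λ_s = sin 70.40° × sin 194.9° = -0.24223, so δ = -14.018°.
cos H₀ = −tan(-58.2°) tan(-14.018°) = -0.4027, H₀ = 1.9852 rad.
Bracket: H₀ sin φ sin δ + cos φ cos δ sin H₀ = 1.9852×-0.84989×-0.24223 + 0.52696×0.97022×0.91534 = 0.408691 + 0.467983 = 0.876674.
Q̄ = (S₀/π) × [bracket] = (2508/π) × 0.876674 = 699.87 W/m².
— Configuration B (φ=+8.3°):
cos H₀ = −tan(+8.3°) tan(-14.018°) = 0.0364, H₀ = 1.5344 rad.
Bracket: H₀ sin φ sin δ + cos φ cos δ sin H₀ = 1.5344×0.14436×-0.24223 + 0.98953×0.97022×0.99934 = -0.053655 + 0.959428 = 0.905773.
Q̄ = (S₀/π) × [bracket] = (2508/π) × 0.905773 = 723.10 W/m².
Ratio Q̄_A / Q̄_B = 699.87 / 723.10 = 0.9679.

Q̄_A / Q̄_B ≈ 0.968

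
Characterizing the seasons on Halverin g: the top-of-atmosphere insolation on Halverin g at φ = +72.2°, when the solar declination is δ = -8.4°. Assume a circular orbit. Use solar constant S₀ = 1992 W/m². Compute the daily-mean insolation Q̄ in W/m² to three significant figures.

Q̄ ≈ 73.9 W/m²

cos H₀ = −tan(+72.2°) tan(-8.400°) = 0.4599, H₀ = 1.0929 rad.
Bracket: H₀ sin φ sin δ + cos φ cos δ sin H₀ = 1.0929×0.95213×-0.14608 + 0.30570×0.98927×0.88796 = -0.152008 + 0.268537 = 0.116529.
Q̄ = (S₀/π) × [bracket] = (1992/π) × 0.116529 = 73.89 W/m².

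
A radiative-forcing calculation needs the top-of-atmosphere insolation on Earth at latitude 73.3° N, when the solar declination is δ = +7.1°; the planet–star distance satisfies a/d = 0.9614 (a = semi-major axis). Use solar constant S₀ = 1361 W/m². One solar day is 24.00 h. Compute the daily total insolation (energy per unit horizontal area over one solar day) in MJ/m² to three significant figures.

17.2 MJ/m²

cos H₀ = −tan(+73.3°) tan(+7.100°) = -0.4152, H₀ = 1.9989 rad.
Bracket: H₀ sin φ sin δ + cos φ cos δ sin H₀ = 1.9989×0.95782×0.12360 + 0.28736×0.99233×0.90974 = 0.236643 + 0.259418 = 0.496061.
Inverse-square distance factor (a/d)² = 0.9614² = 0.924290.
Q̄ = (S₀/π) × 0.924290 × [bracket] = (1361/π) × 0.924290 × 0.496061 = 198.63 W/m².
Daily total = Q̄ × 24.00 h × 3600 s/h = 198.63 × 24.00 × 3600 / 10⁶ = 17.16 MJ/m².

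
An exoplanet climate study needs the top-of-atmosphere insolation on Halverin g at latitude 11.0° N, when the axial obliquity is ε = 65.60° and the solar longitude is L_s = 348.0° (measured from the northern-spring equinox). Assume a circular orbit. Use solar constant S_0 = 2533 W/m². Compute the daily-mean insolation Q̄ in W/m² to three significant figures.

Solar declination: sin δ = sin ε · sin L_s = sin 65.60° × sin 348.0° = -0.18934, so δ = -10.914°.
cos h₀ = −tan(+11.0°) tan(-10.914°) = 0.0375, h₀ = 1.5333 rad.
Bracket: h₀ sin ϕ sin δ + cos ϕ cos δ sin h₀ = 1.5333×0.19081×-0.18934 + 0.98163×0.98191×0.99930 = -0.055395 + 0.963198 = 0.907803.
Q̄ = (S_0/π) × [bracket] = (2533/π) × 0.907803 = 731.9 W/m².

Q̄ ≈ 732 W/m²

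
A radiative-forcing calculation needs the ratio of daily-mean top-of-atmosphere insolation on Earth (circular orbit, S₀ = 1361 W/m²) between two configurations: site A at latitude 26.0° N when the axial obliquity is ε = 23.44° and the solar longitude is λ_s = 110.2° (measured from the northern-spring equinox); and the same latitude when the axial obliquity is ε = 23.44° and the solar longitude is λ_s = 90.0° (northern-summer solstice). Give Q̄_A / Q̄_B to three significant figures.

Q̄_A / Q̄_B ≈ 0.991

— Configuration A (φ=+26.0°):
Solar declination: sin δ = sin ε · sin λ_s = sin 23.44° × sin 110.2° = 0.37332, so δ = +21.921°.
cos H₀ = −tan(+26.0°) tan(+21.921°) = -0.1963, H₀ = 1.7684 rad.
Bracket: H₀ sin φ sin δ + cos φ cos δ sin H₀ = 1.7684×0.43837×0.37332 + 0.89879×0.92770×0.98055 = 0.289403 + 0.817590 = 1.106993.
Q̄ = (S₀/π) × [bracket] = (1361/π) × 1.106993 = 479.57 W/m².
— Configuration B (φ=+26.0°):
Solar declination: sin δ = sin ε · sin λ_s = sin 23.44° × sin 90.0° = 0.39779, so δ = +23.440°.
cos H₀ = −tan(+26.0°) tan(+23.440°) = -0.2115, H₀ = 1.7839 rad.
Bracket: H₀ sin φ sin δ + cos φ cos δ sin H₀ = 1.7839×0.43837×0.39779 + 0.89879×0.91748×0.97739 = 0.311075 + 0.805977 = 1.117052.
Q̄ = (S₀/π) × [bracket] = (1361/π) × 1.117052 = 483.93 W/m².
Ratio Q̄_A / Q̄_B = 479.57 / 483.93 = 0.9910.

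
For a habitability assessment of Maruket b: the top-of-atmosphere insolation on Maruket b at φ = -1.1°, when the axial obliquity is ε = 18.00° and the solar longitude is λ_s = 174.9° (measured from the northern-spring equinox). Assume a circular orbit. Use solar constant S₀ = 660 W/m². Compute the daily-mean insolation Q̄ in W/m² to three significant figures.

Q̄ ≈ 210 W/m²

Solar declination: sin δ = sin ε · sin λ_s = sin 18.00° × sin 174.9° = 0.02747, so δ = +1.574°.
cos H₀ = −tan(-1.1°) tan(+1.574°) = 0.0005, H₀ = 1.5703 rad.
Bracket: H₀ sin φ sin δ + cos φ cos δ sin H₀ = 1.5703×-0.01920×0.02747 + 0.99982×0.99962×1.00000 = -0.000828 + 0.999440 = 0.998612.
Q̄ = (S₀/π) × [bracket] = (660/π) × 0.998612 = 209.8 W/m².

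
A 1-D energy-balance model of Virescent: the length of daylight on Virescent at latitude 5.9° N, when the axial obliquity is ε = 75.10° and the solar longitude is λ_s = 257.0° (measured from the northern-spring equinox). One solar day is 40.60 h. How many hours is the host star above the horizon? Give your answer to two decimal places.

Solar declination: sin δ = sin ε · sin λ_s = sin 75.10° × sin 257.0° = -0.94161, so δ = -70.323°.
cos H₀ = −tan φ · tan δ = −tan(+5.9°) × tan(-70.323°) = 0.2890, so H₀ = 1.2776 rad = 73.20°.
Daylight = 2H₀/(2π) × 40.60 h = (1.2776/π) × 40.60 = 16.51 h.

16.51 h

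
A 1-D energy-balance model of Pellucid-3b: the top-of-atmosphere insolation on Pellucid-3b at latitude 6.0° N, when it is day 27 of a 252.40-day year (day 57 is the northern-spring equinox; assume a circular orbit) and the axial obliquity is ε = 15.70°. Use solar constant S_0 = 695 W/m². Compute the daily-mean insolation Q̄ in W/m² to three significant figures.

Q̄ ≈ 210 W/m²

Solar longitude: L_s = 360° × (27 − 57)/252.40 = -42.789°, i.e. -42.789° + 360° = 317.211°.
sin δ = sin 15.70° × sin 317.211° = -0.18382, so δ = -10.592°.
cos h₀ = −tan(+6.0°) tan(-10.592°) = 0.0197, h₀ = 1.5511 rad.
Bracket: h₀ sin ϕ sin δ + cos ϕ cos δ sin h₀ = 1.5511×0.10453×-0.18382 + 0.99452×0.98296×0.99981 = -0.029804 + 0.977388 = 0.947584.
Q̄ = (S_0/π) × [bracket] = (695/π) × 0.947584 = 209.6 W/m².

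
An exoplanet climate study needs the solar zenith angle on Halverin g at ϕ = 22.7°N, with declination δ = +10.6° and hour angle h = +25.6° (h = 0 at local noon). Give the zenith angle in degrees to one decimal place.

cos θ_z = sin ϕ sin δ + cos ϕ cos δ cos h = 0.070988 + 0.817777 = 0.888765.
θ_z = arccos(0.888765) = 27.3°.

θ_z = 27.3°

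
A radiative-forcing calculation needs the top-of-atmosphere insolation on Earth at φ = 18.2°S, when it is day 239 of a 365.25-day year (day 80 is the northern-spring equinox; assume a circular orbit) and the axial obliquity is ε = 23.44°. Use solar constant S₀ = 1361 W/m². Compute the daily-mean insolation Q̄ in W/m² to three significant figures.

Q̄ ≈ 374 W/m²

Solar longitude: λ_s = 360° × (239 − 80)/365.25 = 156.715°.
sin δ = sin 23.44° × sin 156.715° = 0.15725, so δ = +9.047°.
cos H₀ = −tan(-18.2°) tan(+9.047°) = 0.0524, H₀ = 1.5184 rad.
Bracket: H₀ sin φ sin δ + cos φ cos δ sin H₀ = 1.5184×-0.31233×0.15725 + 0.94997×0.98756×0.99863 = -0.074575 + 0.936867 = 0.862292.
Q̄ = (S₀/π) × [bracket] = (1361/π) × 0.862292 = 373.6 W/m².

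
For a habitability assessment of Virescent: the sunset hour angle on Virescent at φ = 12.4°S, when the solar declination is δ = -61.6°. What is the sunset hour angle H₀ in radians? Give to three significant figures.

cos H₀ = −tan φ · tan δ = −tan(-12.4°) × tan(-61.600°) = -0.4066, so H₀ = 1.9896 rad = 113.99°.

H₀ = 1.99 rad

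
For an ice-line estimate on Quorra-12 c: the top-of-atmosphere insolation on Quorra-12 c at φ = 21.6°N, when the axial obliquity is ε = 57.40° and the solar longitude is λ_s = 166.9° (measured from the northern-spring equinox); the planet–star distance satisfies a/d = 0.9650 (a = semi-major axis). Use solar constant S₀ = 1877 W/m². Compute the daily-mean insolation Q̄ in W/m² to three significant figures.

Q̄ ≈ 571 W/m²

Solar declination: sin δ = sin ε · sin λ_s = sin 57.40° × sin 166.9° = 0.19094, so δ = +11.008°.
cos H₀ = −tan(+21.6°) tan(+11.008°) = -0.0770, H₀ = 1.6479 rad.
Bracket: H₀ sin φ sin δ + cos φ cos δ sin H₀ = 1.6479×0.36812×0.19094 + 0.92978×0.98160×0.99703 = 0.115829 + 0.909961 = 1.025790.
Inverse-square distance factor (a/d)² = 0.9650² = 0.931225.
Q̄ = (S₀/π) × 0.931225 × [bracket] = (1877/π) × 0.931225 × 1.025790 = 570.7 W/m².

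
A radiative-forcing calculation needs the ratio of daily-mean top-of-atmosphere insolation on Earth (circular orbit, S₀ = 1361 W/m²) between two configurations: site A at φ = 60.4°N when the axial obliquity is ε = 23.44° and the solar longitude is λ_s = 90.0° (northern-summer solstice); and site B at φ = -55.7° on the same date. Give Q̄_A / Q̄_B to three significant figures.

— Configuration A (φ=+60.4°):
Solar declination: sin δ = sin ε · sin λ_s = sin 23.44° × sin 90.0° = 0.39779, so δ = +23.440°.
cos H₀ = −tan(+60.4°) tan(+23.440°) = -0.7632, H₀ = 2.4391 rad.
Bracket: H₀ sin φ sin δ + cos φ cos δ sin H₀ = 2.4391×0.86949×0.39779 + 0.49394×0.91748×0.64614 = 0.843622 + 0.292818 = 1.136440.
Q̄ = (S₀/π) × [bracket] = (1361/π) × 1.136440 = 492.33 W/m².
— Configuration B (φ=-55.7°):
cos H₀ = −tan(-55.7°) tan(+23.440°) = 0.6356, H₀ = 0.8820 rad.
Bracket: H₀ sin φ sin δ + cos φ cos δ sin H₀ = 0.8820×-0.82610×0.39779 + 0.56353×0.91748×0.77203 = -0.289838 + 0.399161 = 0.109323.
Q̄ = (S₀/π) × [bracket] = (1361/π) × 0.109323 = 47.361 W/m².
Ratio Q̄_A / Q̄_B = 492.33 / 47.361 = 10.40.

Q̄_A / Q̄_B ≈ 10.4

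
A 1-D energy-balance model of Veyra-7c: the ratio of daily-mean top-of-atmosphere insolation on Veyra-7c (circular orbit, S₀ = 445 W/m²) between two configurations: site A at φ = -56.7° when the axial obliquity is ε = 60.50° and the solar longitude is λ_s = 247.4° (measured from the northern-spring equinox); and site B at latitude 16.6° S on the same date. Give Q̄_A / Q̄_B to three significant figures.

Q̄_A / Q̄_B ≈ 2.16

— Configuration A (φ=-56.7°):
Solar declination: sin δ = sin ε · sin λ_s = sin 60.50° × sin 247.4° = -0.80352, so δ = -53.468°.
cos H₀ = −tan(-56.7°) tan(-53.468°) = -2.0549 ≤ −1 ⇒ polar day, H₀ = π.
Bracket: H₀ sin φ sin δ + cos φ cos δ sin H₀ = 3.1416×-0.83581×-0.80352 + 0.54902×0.59528×0.00000 = 2.109867 + 0.000000 = 2.109867.
Q̄ = (S₀/π) × [bracket] = (445/π) × 2.109867 = 298.86 W/m².
— Configuration B (φ=-16.6°):
cos H₀ = −tan(-16.6°) tan(-53.468°) = -0.4024, H₀ = 1.9849 rad.
Bracket: H₀ sin φ sin δ + cos φ cos δ sin H₀ = 1.9849×-0.28569×-0.80352 + 0.95832×0.59528×0.91546 = 0.455649 + 0.522241 = 0.977890.
Q̄ = (S₀/π) × [bracket] = (445/π) × 0.977890 = 138.52 W/m².
Ratio Q̄_A / Q̄_B = 298.86 / 138.52 = 2.158.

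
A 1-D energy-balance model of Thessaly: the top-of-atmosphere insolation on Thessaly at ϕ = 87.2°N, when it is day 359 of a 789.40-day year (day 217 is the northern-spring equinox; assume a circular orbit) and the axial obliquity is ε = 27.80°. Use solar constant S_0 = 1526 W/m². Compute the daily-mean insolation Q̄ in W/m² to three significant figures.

Q̄ ≈ 643 W/m²

Solar longitude: L_s = 360° × (359 − 217)/789.40 = 64.758°.
sin δ = sin 27.80° × sin 64.758° = 0.42185, so δ = +24.952°.
cos h₀ = −tan(+87.2°) tan(+24.952°) = -9.5134 ≤ −1 ⇒ polar day, h₀ = π.
Bracket: h₀ sin ϕ sin δ + cos ϕ cos δ sin h₀ = 3.1416×0.99881×0.42185 + 0.04885×0.90666×0.00000 = 1.323707 + 0.000000 = 1.323707.
Q̄ = (S_0/π) × [bracket] = (1526/π) × 1.323707 = 643.0 W/m².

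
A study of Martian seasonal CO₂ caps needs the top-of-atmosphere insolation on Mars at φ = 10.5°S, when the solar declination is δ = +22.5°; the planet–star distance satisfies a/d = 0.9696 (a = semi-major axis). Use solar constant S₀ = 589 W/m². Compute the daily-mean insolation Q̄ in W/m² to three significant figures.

Q̄ ≈ 141 W/m²

cos H₀ = −tan(-10.5°) tan(+22.500°) = 0.0768, H₀ = 1.4940 rad.
Bracket: H₀ sin φ sin δ + cos φ cos δ sin H₀ = 1.4940×-0.18224×0.38268 + 0.98325×0.92388×0.99705 = -0.104191 + 0.905725 = 0.801534.
Inverse-square distance factor (a/d)² = 0.9696² = 0.940124.
Q̄ = (S₀/π) × 0.940124 × [bracket] = (589/π) × 0.940124 × 0.801534 = 141.3 W/m².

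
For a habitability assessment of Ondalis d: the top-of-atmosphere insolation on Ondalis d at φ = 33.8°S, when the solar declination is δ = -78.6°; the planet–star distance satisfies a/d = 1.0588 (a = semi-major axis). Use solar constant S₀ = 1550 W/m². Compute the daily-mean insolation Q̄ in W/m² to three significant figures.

Q̄ ≈ 948 W/m²

cos H₀ = −tan(-33.8°) tan(-78.600°) = -3.3201 ≤ −1 ⇒ polar day, H₀ = π.
Bracket: H₀ sin φ sin δ + cos φ cos δ sin H₀ = 3.1416×-0.55630×-0.98027 + 0.83098×0.19766×0.00000 = 1.713191 + 0.000000 = 1.713191.
Inverse-square distance factor (a/d)² = 1.0588² = 1.121057.
Q̄ = (S₀/π) × 1.121057 × [bracket] = (1550/π) × 1.121057 × 1.713191 = 947.6 W/m².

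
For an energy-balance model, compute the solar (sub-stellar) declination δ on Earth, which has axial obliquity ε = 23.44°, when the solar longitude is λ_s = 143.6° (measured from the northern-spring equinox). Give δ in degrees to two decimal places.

δ = +13.65°

sin δ = sin ε · sin λ_s = sin 23.44° × sin 143.6° = 0.236055.
δ = arcsin(0.236055) = +13.65°.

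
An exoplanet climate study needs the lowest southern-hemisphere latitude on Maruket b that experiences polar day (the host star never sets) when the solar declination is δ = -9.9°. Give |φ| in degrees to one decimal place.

|φ| = 80.1°

Polar day requires cos H₀ = −tan φ tan δ ≤ −1, i.e. tan φ tan δ ≥ 1.
The boundary is |tan φ| · |tan δ| = 1, so |φ| = 90° − |δ| = 90° − 9.9° = 80.1° in the southern hemisphere.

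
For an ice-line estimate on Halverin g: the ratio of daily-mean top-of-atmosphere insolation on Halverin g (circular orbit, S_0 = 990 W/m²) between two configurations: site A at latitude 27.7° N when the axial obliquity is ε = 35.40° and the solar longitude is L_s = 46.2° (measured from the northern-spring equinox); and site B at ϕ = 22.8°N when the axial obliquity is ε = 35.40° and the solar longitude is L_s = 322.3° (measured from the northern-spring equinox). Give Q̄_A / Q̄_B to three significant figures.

— Configuration A (ϕ=+27.7°):
Solar declination: sin δ = sin ε · sin L_s = sin 35.40° × sin 46.2° = 0.41810, so δ = +24.715°.
cos h₀ = −tan(+27.7°) tan(+24.715°) = -0.2416, h₀ = 1.8149 rad.
Bracket: h₀ sin ϕ sin δ + cos ϕ cos δ sin h₀ = 1.8149×0.46484×0.41810 + 0.88539×0.90840×0.97037 = 0.352725 + 0.780457 = 1.133182.
Q̄ = (S_0/π) × [bracket] = (990/π) × 1.133182 = 357.10 W/m².
— Configuration B (ϕ=+22.8°):
Solar declination: sin δ = sin ε · sin L_s = sin 35.40° × sin 322.3° = -0.35425, so δ = -20.747°.
cos h₀ = −tan(+22.8°) tan(-20.747°) = 0.1592, h₀ = 1.4109 rad.
Bracket: h₀ sin ϕ sin δ + cos ϕ cos δ sin h₀ = 1.4109×0.38752×-0.35425 + 0.92186×0.93515×0.98724 = -0.193687 + 0.851077 = 0.657390.
Q̄ = (S_0/π) × [bracket] = (990/π) × 0.657390 = 207.16 W/m².
Ratio Q̄_A / Q̄_B = 357.10 / 207.16 = 1.724.

Q̄_A / Q̄_B ≈ 1.72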